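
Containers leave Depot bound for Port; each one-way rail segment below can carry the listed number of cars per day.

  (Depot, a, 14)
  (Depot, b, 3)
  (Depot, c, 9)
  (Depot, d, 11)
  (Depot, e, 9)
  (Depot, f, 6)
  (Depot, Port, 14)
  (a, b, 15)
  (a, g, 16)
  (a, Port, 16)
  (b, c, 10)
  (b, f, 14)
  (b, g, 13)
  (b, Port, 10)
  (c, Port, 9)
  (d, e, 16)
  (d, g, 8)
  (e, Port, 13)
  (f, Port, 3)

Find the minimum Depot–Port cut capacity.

Augment Depot→Port: bottleneck 14, flow now 14.
Augment Depot→a→Port: bottleneck 14, flow now 28.
Augment Depot→b→Port: bottleneck 3, flow now 31.
Augment Depot→c→Port: bottleneck 9, flow now 40.
Augment Depot→e→Port: bottleneck 9, flow now 49.
Augment Depot→f→Port: bottleneck 3, flow now 52.
Augment Depot→d→e→Port: bottleneck 4, flow now 56.
No augmenting path remains; maximum flow = 56.
By max-flow min-cut, the minimum cut capacity equals the max flow.
In the residual graph, reachable from Depot: {Depot, d, e, f, g}.
Min-cut edges: Depot→a (14), Depot→b (3), Depot→c (9), Depot→Port (14), e→Port (13), f→Port (3); capacity 14 + 3 + 9 + 14 + 13 + 3 = 56.

56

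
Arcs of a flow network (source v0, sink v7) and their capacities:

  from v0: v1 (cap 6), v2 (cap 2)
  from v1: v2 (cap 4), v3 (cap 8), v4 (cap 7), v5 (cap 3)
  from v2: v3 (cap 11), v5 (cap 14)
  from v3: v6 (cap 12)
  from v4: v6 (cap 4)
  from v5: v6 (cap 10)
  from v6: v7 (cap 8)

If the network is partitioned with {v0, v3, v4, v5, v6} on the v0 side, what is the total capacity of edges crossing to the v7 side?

Edges leaving {v0, v3, v4, v5, v6}: v0→v1 (6), v0→v2 (2), v6→v7 (8).
Cut capacity = 6 + 2 + 8 = 16.

16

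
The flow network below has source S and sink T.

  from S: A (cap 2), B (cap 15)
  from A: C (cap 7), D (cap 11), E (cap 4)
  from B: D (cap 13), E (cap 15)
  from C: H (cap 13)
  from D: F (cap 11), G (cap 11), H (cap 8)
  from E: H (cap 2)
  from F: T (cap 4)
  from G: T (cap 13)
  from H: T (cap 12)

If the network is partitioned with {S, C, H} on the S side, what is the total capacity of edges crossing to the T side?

29

Edges leaving {S, C, H}: S→A (2), S→B (15), H→T (12).
Cut capacity = 2 + 15 + 12 = 29.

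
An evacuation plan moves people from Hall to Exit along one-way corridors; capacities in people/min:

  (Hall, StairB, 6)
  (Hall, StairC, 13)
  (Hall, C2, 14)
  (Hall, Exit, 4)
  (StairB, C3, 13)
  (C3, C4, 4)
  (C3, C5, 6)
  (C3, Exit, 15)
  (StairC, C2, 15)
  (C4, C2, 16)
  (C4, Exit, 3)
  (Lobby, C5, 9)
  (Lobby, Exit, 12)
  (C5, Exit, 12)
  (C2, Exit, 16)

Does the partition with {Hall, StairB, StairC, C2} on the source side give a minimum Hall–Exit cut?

No — its capacity is 33, but the minimum cut has capacity 26.

Given cut capacity: 4 + 13 + 16 = 33.
Augment Hall→Exit: bottleneck 4, flow now 4.
Augment Hall→C2→Exit: bottleneck 14, flow now 18.
Augment Hall→StairB→C3→Exit: bottleneck 6, flow now 24.
Augment Hall→StairC→C2→Exit: bottleneck 2, flow now 26.
No augmenting path remains; maximum flow = 26.
In the residual graph, reachable from Hall: {Hall, StairC, C2}.
Min-cut edges: Hall→StairB (6), Hall→Exit (4), C2→Exit (16); capacity 6 + 4 + 16 = 26.
Cut capacity 33 exceeds the max flow 26, so it is not minimum.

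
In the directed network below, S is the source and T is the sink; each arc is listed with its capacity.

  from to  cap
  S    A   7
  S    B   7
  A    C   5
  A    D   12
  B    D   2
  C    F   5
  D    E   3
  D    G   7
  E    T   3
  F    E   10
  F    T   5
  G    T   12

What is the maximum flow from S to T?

Augment S→A→C→F→T: bottleneck 5, flow now 5.
Augment S→A→D→E→T: bottleneck 2, flow now 7.
Augment S→B→D→E→T: bottleneck 1, flow now 8.
Augment S→B→D→G→T: bottleneck 1, flow now 9.
No augmenting path remains; maximum flow = 9.
In the residual graph, reachable from S: {S, B}.
Min-cut edges: S→A (7), B→D (2); capacity 7 + 2 = 9.
This cut is saturated, so no flow can exceed 9.

9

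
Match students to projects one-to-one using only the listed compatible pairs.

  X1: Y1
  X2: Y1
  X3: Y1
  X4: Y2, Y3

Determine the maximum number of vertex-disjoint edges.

Unit-capacity flow: source→left, listed edges, right→sink; max matching = max flow.
Augmenting path X1→Y1 (+1); matched 1.
Augmenting path X4→Y2 (+1); matched 2.
No augmenting path remains; maximum matching = 2.
König certificate: {X4, Y1} is a vertex cover of size 2 (every listed pair touches it), so no matching can be larger.

2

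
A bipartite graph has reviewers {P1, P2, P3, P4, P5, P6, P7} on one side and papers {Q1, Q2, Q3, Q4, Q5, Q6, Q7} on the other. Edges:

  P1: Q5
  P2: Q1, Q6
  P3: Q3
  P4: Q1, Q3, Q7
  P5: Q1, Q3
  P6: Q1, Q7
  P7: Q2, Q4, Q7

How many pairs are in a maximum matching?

6

Unit-capacity flow: source→left, listed edges, right→sink; max matching = max flow.
Augmenting path P1→Q5 (+1); matched 1.
Augmenting path P2→Q1 (+1); matched 2.
Augmenting path P3→Q3 (+1); matched 3.
Augmenting path P4→Q7 (+1); matched 4.
Augmenting path P7→Q2 (+1); matched 5.
Augmenting path P5→Q1→P2→Q6 (+1); matched 6.
No augmenting path remains; maximum matching = 6.
König certificate: {P1, P2, P7, Q1, Q3, Q7} is a vertex cover of size 6 (every listed pair touches it), so no matching can be larger.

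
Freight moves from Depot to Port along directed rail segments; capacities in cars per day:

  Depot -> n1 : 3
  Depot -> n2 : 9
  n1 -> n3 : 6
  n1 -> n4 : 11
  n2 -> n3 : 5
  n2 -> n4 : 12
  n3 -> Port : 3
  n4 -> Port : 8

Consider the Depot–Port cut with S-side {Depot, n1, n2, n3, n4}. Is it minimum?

Yes — it is a minimum cut (capacity 11).

Given cut capacity: 3 + 8 = 11.
Augment Depot→n1→n3→Port: bottleneck 3, flow now 3.
Augment Depot→n2→n4→Port: bottleneck 8, flow now 11.
No augmenting path remains; maximum flow = 11.
Cut capacity 11 equals the max flow, so it is a minimum cut.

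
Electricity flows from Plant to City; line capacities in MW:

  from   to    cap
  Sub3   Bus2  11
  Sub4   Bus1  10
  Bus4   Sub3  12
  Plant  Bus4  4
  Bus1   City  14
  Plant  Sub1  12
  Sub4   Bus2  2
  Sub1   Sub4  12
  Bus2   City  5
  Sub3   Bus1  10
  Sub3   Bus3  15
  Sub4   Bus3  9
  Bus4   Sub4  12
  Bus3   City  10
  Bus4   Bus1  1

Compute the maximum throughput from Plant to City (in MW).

Augment Plant→Bus4→Bus1→City: bottleneck 1, flow now 1.
Augment Plant→Sub1→Sub4→Bus1→City: bottleneck 10, flow now 11.
Augment Plant→Sub1→Sub4→Bus2→City: bottleneck 2, flow now 13.
Augment Plant→Bus4→Sub4→Bus3→City: bottleneck 3, flow now 16.
No augmenting path remains; maximum flow = 16.
In the residual graph, reachable from Plant: {Plant}.
Min-cut edges: Plant→Sub1 (12), Plant→Bus4 (4); capacity 12 + 4 = 16.
This cut is saturated, so no flow can exceed 16.

16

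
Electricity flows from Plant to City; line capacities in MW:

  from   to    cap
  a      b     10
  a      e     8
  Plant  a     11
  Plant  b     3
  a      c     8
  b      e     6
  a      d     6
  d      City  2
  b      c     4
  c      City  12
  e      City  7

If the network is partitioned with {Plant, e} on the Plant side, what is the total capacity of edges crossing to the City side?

Edges leaving {Plant, e}: Plant→a (11), Plant→b (3), e→City (7).
Cut capacity = 11 + 3 + 7 = 21.

21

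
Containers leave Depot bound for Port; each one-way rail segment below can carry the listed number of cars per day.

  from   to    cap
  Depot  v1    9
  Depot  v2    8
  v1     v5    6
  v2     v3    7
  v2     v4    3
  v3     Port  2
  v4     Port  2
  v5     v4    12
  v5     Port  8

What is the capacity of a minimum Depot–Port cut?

Augment Depot→v1→v5→Port: bottleneck 6, flow now 6.
Augment Depot→v2→v3→Port: bottleneck 2, flow now 8.
Augment Depot→v2→v4→Port: bottleneck 2, flow now 10.
No augmenting path remains; maximum flow = 10.
By max-flow min-cut, the minimum cut capacity equals the max flow.
In the residual graph, reachable from Depot: {Depot, v1, v2, v3, v4}.
Min-cut edges: v1→v5 (6), v3→Port (2), v4→Port (2); capacity 6 + 2 + 2 = 10.

10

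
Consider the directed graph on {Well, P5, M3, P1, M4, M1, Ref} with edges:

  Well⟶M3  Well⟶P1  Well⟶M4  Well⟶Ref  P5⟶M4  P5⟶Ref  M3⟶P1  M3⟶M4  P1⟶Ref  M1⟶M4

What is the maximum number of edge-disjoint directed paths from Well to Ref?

Assign every edge capacity 1; by Menger, the answer equals the max flow.
Path Well→Ref (+1); total 1.
Path Well→P1→Ref (+1); total 2.
No residual Well→Ref path; max flow = 2.
Certifying cut of size 2: {P1→Ref, Well→Ref}.

2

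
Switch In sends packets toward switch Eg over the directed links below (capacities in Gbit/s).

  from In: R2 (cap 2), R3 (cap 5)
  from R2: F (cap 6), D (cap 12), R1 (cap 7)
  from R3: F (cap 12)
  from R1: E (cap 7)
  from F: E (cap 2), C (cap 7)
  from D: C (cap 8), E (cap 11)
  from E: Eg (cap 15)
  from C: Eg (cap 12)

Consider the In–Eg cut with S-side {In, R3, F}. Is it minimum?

Given cut capacity: 2 + 2 + 7 = 11.
Augment In→R2→R1→E→Eg: bottleneck 2, flow now 2.
Augment In→R3→F→E→Eg: bottleneck 2, flow now 4.
Augment In→R3→F→C→Eg: bottleneck 3, flow now 7.
No augmenting path remains; maximum flow = 7.
In the residual graph, reachable from In: {In}.
Min-cut edges: In→R2 (2), In→R3 (5); capacity 2 + 5 = 7.
Cut capacity 11 exceeds the max flow 7, so it is not minimum.

No — its capacity is 11, but the minimum cut has capacity 7.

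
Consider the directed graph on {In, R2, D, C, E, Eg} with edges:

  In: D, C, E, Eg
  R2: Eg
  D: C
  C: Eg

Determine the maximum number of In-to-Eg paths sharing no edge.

2

Assign every edge capacity 1; by Menger, the answer equals the max flow.
Path In→Eg (+1); total 1.
Path In→C→Eg (+1); total 2.
No residual In→Eg path; max flow = 2.
Certifying cut of size 2: {C→Eg, In→Eg}.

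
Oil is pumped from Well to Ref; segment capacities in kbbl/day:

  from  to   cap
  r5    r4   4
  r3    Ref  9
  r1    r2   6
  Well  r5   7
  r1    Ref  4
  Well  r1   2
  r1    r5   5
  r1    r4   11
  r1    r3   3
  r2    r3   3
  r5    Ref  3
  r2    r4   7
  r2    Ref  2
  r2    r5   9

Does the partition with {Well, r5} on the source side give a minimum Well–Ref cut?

No — its capacity is 9, but the minimum cut has capacity 5.

Given cut capacity: 2 + 4 + 3 = 9.
Augment Well→r1→Ref: bottleneck 2, flow now 2.
Augment Well→r5→Ref: bottleneck 3, flow now 5.
No augmenting path remains; maximum flow = 5.
In the residual graph, reachable from Well: {Well, r4, r5}.
Min-cut edges: Well→r1 (2), r5→Ref (3); capacity 2 + 3 = 5.
Cut capacity 9 exceeds the max flow 5, so it is not minimum.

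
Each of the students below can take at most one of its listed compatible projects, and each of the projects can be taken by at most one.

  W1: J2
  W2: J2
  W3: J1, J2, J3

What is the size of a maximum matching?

2

Unit-capacity flow: source→left, listed edges, right→sink; max matching = max flow.
Augmenting path W1→J2 (+1); matched 1.
Augmenting path W3→J1 (+1); matched 2.
No augmenting path remains; maximum matching = 2.
König certificate: {W3, J2} is a vertex cover of size 2 (every listed pair touches it), so no matching can be larger.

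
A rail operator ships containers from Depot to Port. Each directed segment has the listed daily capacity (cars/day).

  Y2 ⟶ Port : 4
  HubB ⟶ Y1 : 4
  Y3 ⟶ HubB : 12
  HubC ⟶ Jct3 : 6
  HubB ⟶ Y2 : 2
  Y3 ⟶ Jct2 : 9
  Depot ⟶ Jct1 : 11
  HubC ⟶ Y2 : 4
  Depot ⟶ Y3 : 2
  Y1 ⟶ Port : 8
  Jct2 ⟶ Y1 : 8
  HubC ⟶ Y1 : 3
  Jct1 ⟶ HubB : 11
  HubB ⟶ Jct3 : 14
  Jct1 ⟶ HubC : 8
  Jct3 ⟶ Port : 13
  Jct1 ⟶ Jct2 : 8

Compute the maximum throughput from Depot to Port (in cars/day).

13

Augment Depot→Jct1→Jct2→Y1→Port: bottleneck 8, flow now 8.
Augment Depot→Jct1→HubC→Y2→Port: bottleneck 3, flow now 11.
Augment Depot→Y3→HubB→Y2→Port: bottleneck 1, flow now 12.
Augment Depot→Y3→HubB→Jct3→Port: bottleneck 1, flow now 13.
No augmenting path remains; maximum flow = 13.
In the residual graph, reachable from Depot: {Depot}.
Min-cut edges: Depot→Jct1 (11), Depot→Y3 (2); capacity 11 + 2 = 13.
This cut is saturated, so no flow can exceed 13.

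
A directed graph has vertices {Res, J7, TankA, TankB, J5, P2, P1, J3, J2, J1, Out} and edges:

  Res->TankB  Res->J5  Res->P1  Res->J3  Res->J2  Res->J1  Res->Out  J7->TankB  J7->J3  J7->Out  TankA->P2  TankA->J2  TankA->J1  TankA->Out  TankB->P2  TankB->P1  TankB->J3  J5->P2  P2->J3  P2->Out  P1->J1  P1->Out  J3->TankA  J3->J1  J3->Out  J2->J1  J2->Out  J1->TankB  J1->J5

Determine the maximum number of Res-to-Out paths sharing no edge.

Assign every edge capacity 1; by Menger, the answer equals the max flow.
Path Res→Out (+1); total 1.
Path Res→P1→Out (+1); total 2.
Path Res→J3→Out (+1); total 3.
Path Res→J2→Out (+1); total 4.
Path Res→TankB→P2→Out (+1); total 5.
Path Res→J5→P2→J3→TankA→Out (+1); total 6.
No residual Res→Out path; max flow = 6.
Certifying cut of size 6: {J3→Out, J3→TankA, P1→Out, P2→Out, Res→J2, Res→Out}.

6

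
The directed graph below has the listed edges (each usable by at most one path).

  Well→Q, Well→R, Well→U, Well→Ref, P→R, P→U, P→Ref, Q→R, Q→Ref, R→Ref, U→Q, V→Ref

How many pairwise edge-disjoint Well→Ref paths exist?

Assign every edge capacity 1; by Menger, the answer equals the max flow.
Path Well→Ref (+1); total 1.
Path Well→Q→Ref (+1); total 2.
Path Well→R→Ref (+1); total 3.
No residual Well→Ref path; max flow = 3.
Certifying cut of size 3: {Q→Ref, R→Ref, Well→Ref}.

3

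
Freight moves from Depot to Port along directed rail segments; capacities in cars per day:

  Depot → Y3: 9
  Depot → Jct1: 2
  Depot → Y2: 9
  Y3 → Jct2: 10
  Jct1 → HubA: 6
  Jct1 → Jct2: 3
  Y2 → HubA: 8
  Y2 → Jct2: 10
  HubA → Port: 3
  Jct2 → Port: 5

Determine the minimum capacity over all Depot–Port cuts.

Augment Depot→Y3→Jct2→Port: bottleneck 5, flow now 5.
Augment Depot→Jct1→HubA→Port: bottleneck 2, flow now 7.
Augment Depot→Y2→HubA→Port: bottleneck 1, flow now 8.
No augmenting path remains; maximum flow = 8.
By max-flow min-cut, the minimum cut capacity equals the max flow.
In the residual graph, reachable from Depot: {Depot, Y3, Jct1, Y2, HubA, Jct2}.
Min-cut edges: HubA→Port (3), Jct2→Port (5); capacity 3 + 5 = 8.

8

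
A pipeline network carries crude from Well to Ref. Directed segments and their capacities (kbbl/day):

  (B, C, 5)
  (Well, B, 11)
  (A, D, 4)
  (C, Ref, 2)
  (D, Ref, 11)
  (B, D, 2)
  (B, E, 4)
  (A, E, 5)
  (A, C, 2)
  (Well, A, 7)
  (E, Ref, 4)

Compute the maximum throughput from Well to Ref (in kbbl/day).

Augment Well→A→C→Ref: bottleneck 2, flow now 2.
Augment Well→A→D→Ref: bottleneck 4, flow now 6.
Augment Well→A→E→Ref: bottleneck 1, flow now 7.
Augment Well→B→D→Ref: bottleneck 2, flow now 9.
Augment Well→B→E→Ref: bottleneck 3, flow now 12.
No augmenting path remains; maximum flow = 12.
In the residual graph, reachable from Well: {Well, A, B, C, E}.
Min-cut edges: A→D (4), B→D (2), C→Ref (2), E→Ref (4); capacity 4 + 2 + 2 + 4 = 12.
This cut is saturated, so no flow can exceed 12.

12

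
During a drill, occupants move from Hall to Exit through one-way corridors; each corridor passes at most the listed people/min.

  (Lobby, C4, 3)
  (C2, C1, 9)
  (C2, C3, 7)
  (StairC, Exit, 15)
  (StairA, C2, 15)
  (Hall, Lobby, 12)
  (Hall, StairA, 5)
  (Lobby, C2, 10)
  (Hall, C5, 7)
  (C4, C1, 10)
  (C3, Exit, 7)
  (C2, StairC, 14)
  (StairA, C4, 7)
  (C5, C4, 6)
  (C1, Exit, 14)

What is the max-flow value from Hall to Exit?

23

Augment Hall→C5→C4→C1→Exit: bottleneck 6, flow now 6.
Augment Hall→Lobby→C2→C1→Exit: bottleneck 8, flow now 14.
Augment Hall→Lobby→C2→C3→Exit: bottleneck 2, flow now 16.
Augment Hall→StairA→C2→C3→Exit: bottleneck 5, flow now 21.
Augment Hall→Lobby→C4→C1→C2→StairC→Exit: bottleneck 2, flow now 23. (uses reverse residual edge)
No augmenting path remains; maximum flow = 23.
In the residual graph, reachable from Hall: {Hall, C5}.
Min-cut edges: Hall→Lobby (12), Hall→StairA (5), C5→C4 (6); capacity 12 + 5 + 6 = 23.
This cut is saturated, so no flow can exceed 23.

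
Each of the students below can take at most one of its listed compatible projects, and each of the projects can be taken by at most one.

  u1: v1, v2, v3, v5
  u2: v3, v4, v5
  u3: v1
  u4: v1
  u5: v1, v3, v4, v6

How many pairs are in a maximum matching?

4

Unit-capacity flow: source→left, listed edges, right→sink; max matching = max flow.
Augmenting path u1→v1 (+1); matched 1.
Augmenting path u2→v3 (+1); matched 2.
Augmenting path u5→v4 (+1); matched 3.
Augmenting path u3→v1→u1→v2 (+1); matched 4.
No augmenting path remains; maximum matching = 4.
König certificate: {u1, u2, u5, v1} is a vertex cover of size 4 (every listed pair touches it), so no matching can be larger.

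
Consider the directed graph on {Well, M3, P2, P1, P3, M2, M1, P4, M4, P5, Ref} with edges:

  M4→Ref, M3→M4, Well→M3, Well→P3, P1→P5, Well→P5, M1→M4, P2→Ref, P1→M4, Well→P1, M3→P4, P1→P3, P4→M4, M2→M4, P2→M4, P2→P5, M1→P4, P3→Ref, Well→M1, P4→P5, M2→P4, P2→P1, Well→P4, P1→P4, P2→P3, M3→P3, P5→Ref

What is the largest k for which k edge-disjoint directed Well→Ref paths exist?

3

Assign every edge capacity 1; by Menger, the answer equals the max flow.
Path Well→P3→Ref (+1); total 1.
Path Well→P5→Ref (+1); total 2.
Path Well→M3→M4→Ref (+1); total 3.
No residual Well→Ref path; max flow = 3.
Certifying cut of size 3: {M4→Ref, P3→Ref, P5→Ref}.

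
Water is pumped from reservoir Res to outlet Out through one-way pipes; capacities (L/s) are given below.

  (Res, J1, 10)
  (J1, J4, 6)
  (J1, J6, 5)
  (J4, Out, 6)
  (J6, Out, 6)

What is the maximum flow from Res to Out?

Augment Res→J1→J4→Out: bottleneck 6, flow now 6.
Augment Res→J1→J6→Out: bottleneck 4, flow now 10.
No augmenting path remains; maximum flow = 10.
In the residual graph, reachable from Res: {Res}.
Min-cut edges: Res→J1 (10); capacity 10 = 10.
This cut is saturated, so no flow can exceed 10.

10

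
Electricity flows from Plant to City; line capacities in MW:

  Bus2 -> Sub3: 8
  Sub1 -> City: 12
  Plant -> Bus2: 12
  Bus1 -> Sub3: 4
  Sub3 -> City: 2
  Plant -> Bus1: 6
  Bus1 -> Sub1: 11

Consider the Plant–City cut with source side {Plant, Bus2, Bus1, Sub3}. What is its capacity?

Edges leaving {Plant, Bus2, Bus1, Sub3}: Bus1→Sub1 (11), Sub3→City (2).
Cut capacity = 11 + 2 = 13.

13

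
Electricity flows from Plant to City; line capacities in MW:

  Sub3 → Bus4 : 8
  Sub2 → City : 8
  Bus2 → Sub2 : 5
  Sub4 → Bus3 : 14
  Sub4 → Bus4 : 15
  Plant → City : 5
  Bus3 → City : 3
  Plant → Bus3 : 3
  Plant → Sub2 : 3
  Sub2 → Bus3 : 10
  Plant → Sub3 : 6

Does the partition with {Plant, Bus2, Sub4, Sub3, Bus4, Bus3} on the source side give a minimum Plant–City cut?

No — its capacity is 16, but the minimum cut has capacity 11.

Given cut capacity: 3 + 5 + 5 + 3 = 16.
Augment Plant→City: bottleneck 5, flow now 5.
Augment Plant→Sub2→City: bottleneck 3, flow now 8.
Augment Plant→Bus3→City: bottleneck 3, flow now 11.
No augmenting path remains; maximum flow = 11.
In the residual graph, reachable from Plant: {Plant, Sub3, Bus4}.
Min-cut edges: Plant→Sub2 (3), Plant→Bus3 (3), Plant→City (5); capacity 3 + 3 + 5 = 11.
Cut capacity 16 exceeds the max flow 11, so it is not minimum.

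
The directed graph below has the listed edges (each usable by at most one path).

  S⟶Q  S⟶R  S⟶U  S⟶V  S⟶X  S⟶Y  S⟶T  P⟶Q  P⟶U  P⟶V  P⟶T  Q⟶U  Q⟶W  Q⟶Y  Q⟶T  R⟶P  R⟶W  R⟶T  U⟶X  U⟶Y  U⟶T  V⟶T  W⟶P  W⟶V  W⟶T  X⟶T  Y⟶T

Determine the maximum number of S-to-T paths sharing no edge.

Assign every edge capacity 1; by Menger, the answer equals the max flow.
Path S→T (+1); total 1.
Path S→Q→T (+1); total 2.
Path S→R→T (+1); total 3.
Path S→U→T (+1); total 4.
Path S→V→T (+1); total 5.
Path S→X→T (+1); total 6.
Path S→Y→T (+1); total 7.
No residual S→T path; max flow = 7.
Certifying cut of size 7: {S→Q, S→R, S→T, S→U, S→V, S→X, S→Y}.

7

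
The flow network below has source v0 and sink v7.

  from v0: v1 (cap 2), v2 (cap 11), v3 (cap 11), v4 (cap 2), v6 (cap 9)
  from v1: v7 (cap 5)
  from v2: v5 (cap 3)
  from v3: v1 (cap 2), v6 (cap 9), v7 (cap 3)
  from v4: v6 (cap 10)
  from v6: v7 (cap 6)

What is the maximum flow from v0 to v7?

Augment v0→v1→v7: bottleneck 2, flow now 2.
Augment v0→v3→v7: bottleneck 3, flow now 5.
Augment v0→v6→v7: bottleneck 6, flow now 11.
Augment v0→v3→v1→v7: bottleneck 2, flow now 13.
No augmenting path remains; maximum flow = 13.
In the residual graph, reachable from v0: {v0, v2, v3, v4, v5, v6}.
Min-cut edges: v0→v1 (2), v3→v1 (2), v3→v7 (3), v6→v7 (6); capacity 2 + 2 + 3 + 6 = 13.
This cut is saturated, so no flow can exceed 13.

13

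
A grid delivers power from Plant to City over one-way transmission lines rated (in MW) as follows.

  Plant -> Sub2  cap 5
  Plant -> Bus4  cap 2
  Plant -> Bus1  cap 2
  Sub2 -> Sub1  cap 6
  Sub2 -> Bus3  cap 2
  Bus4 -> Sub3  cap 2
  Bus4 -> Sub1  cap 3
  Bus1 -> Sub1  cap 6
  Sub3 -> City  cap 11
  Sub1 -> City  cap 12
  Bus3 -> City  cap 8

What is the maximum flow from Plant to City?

9

Augment Plant→Sub2→Sub1→City: bottleneck 5, flow now 5.
Augment Plant→Bus4→Sub3→City: bottleneck 2, flow now 7.
Augment Plant→Bus1→Sub1→City: bottleneck 2, flow now 9.
No augmenting path remains; maximum flow = 9.
In the residual graph, reachable from Plant: {Plant}.
Min-cut edges: Plant→Sub2 (5), Plant→Bus4 (2), Plant→Bus1 (2); capacity 5 + 2 + 2 = 9.
This cut is saturated, so no flow can exceed 9.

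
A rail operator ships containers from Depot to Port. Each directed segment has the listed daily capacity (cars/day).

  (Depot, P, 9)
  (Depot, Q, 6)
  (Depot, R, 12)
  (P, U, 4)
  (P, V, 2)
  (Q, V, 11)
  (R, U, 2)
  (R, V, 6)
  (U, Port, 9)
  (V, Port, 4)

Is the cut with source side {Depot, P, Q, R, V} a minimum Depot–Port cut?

Given cut capacity: 4 + 2 + 4 = 10.
Augment Depot→P→U→Port: bottleneck 4, flow now 4.
Augment Depot→P→V→Port: bottleneck 2, flow now 6.
Augment Depot→Q→V→Port: bottleneck 2, flow now 8.
Augment Depot→R→U→Port: bottleneck 2, flow now 10.
No augmenting path remains; maximum flow = 10.
Cut capacity 10 equals the max flow, so it is a minimum cut.

Yes — it is a minimum cut (capacity 10).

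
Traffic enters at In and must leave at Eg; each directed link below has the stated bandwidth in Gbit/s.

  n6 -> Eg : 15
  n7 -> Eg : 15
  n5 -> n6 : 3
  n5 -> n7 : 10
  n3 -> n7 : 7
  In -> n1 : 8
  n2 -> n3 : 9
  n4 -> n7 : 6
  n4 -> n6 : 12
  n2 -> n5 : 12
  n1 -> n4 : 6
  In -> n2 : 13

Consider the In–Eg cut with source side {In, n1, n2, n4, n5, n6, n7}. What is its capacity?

39

Edges leaving {In, n1, n2, n4, n5, n6, n7}: n2→n3 (9), n6→Eg (15), n7→Eg (15).
Cut capacity = 9 + 15 + 15 = 39.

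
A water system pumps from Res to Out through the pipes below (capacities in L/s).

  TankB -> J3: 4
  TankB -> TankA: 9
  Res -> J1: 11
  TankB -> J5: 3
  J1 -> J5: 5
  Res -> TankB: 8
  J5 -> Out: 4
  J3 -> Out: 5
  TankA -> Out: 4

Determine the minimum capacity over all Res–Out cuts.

Augment Res→TankB→J3→Out: bottleneck 4, flow now 4.
Augment Res→TankB→J5→Out: bottleneck 3, flow now 7.
Augment Res→TankB→TankA→Out: bottleneck 1, flow now 8.
Augment Res→J1→J5→Out: bottleneck 1, flow now 9.
Augment Res→J1→J5→TankB→TankA→Out: bottleneck 3, flow now 12. (uses reverse residual edge)
No augmenting path remains; maximum flow = 12.
By max-flow min-cut, the minimum cut capacity equals the max flow.
In the residual graph, reachable from Res: {Res, J1, J5}.
Min-cut edges: Res→TankB (8), J5→Out (4); capacity 8 + 4 = 12.

12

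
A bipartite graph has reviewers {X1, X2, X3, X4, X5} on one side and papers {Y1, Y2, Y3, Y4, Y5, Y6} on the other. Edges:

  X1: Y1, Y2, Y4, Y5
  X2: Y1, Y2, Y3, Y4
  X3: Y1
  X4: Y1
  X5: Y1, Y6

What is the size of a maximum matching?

Unit-capacity flow: source→left, listed edges, right→sink; max matching = max flow.
Augmenting path X1→Y1 (+1); matched 1.
Augmenting path X2→Y2 (+1); matched 2.
Augmenting path X5→Y6 (+1); matched 3.
Augmenting path X3→Y1→X1→Y4 (+1); matched 4.
No augmenting path remains; maximum matching = 4.
König certificate: {X1, X2, X5, Y1} is a vertex cover of size 4 (every listed pair touches it), so no matching can be larger.

4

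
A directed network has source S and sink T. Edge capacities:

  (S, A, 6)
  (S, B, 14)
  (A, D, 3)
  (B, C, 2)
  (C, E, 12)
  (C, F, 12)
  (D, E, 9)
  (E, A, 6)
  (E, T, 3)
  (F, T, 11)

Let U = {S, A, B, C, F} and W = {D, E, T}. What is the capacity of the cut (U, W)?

26

Edges leaving {S, A, B, C, F}: A→D (3), C→E (12), F→T (11).
Cut capacity = 3 + 12 + 11 = 26.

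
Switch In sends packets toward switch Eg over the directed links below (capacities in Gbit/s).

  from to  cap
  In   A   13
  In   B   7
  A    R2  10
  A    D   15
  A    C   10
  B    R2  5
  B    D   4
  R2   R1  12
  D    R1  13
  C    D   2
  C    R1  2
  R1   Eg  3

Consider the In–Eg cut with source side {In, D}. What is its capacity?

33

Edges leaving {In, D}: In→A (13), In→B (7), D→R1 (13).
Cut capacity = 13 + 7 + 13 = 33.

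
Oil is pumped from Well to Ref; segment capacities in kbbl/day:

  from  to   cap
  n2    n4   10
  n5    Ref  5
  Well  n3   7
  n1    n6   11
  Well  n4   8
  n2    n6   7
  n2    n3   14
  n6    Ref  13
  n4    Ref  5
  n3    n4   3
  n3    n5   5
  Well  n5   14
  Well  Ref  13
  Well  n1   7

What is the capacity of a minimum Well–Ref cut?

Augment Well→Ref: bottleneck 13, flow now 13.
Augment Well→n4→Ref: bottleneck 5, flow now 18.
Augment Well→n5→Ref: bottleneck 5, flow now 23.
Augment Well→n1→n6→Ref: bottleneck 7, flow now 30.
No augmenting path remains; maximum flow = 30.
By max-flow min-cut, the minimum cut capacity equals the max flow.
In the residual graph, reachable from Well: {Well, n3, n4, n5}.
Min-cut edges: Well→n1 (7), Well→Ref (13), n4→Ref (5), n5→Ref (5); capacity 7 + 13 + 5 + 5 = 30.

30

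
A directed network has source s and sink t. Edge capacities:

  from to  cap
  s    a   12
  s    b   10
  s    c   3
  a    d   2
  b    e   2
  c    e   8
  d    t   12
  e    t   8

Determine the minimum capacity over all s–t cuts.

7

Augment s→a→d→t: bottleneck 2, flow now 2.
Augment s→b→e→t: bottleneck 2, flow now 4.
Augment s→c→e→t: bottleneck 3, flow now 7.
No augmenting path remains; maximum flow = 7.
By max-flow min-cut, the minimum cut capacity equals the max flow.
In the residual graph, reachable from s: {s, a, b}.
Min-cut edges: s→c (3), a→d (2), b→e (2); capacity 3 + 2 + 2 = 7.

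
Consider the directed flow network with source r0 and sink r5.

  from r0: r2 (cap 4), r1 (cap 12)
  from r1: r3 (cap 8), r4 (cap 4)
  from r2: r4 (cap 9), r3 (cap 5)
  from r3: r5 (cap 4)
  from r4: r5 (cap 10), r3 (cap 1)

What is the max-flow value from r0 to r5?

12

Augment r0→r1→r3→r5: bottleneck 4, flow now 4.
Augment r0→r1→r4→r5: bottleneck 4, flow now 8.
Augment r0→r2→r4→r5: bottleneck 4, flow now 12.
No augmenting path remains; maximum flow = 12.
In the residual graph, reachable from r0: {r0, r1, r3}.
Min-cut edges: r0→r2 (4), r1→r4 (4), r3→r5 (4); capacity 4 + 4 + 4 = 12.
This cut is saturated, so no flow can exceed 12.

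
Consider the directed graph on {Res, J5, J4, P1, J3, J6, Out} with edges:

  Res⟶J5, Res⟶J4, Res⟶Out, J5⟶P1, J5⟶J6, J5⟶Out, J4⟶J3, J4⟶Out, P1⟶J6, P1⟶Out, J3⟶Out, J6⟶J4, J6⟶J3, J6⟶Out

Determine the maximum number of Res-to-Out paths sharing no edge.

Assign every edge capacity 1; by Menger, the answer equals the max flow.
Path Res→Out (+1); total 1.
Path Res→J5→Out (+1); total 2.
Path Res→J4→Out (+1); total 3.
No residual Res→Out path; max flow = 3.
Certifying cut of size 3: {Res→J4, Res→J5, Res→Out}.

3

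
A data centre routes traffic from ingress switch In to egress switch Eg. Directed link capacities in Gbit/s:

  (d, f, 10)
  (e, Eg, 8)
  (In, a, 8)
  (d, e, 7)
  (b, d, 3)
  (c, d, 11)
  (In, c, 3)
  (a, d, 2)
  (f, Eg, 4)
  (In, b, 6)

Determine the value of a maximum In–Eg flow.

8

Augment In→a→d→e→Eg: bottleneck 2, flow now 2.
Augment In→b→d→e→Eg: bottleneck 3, flow now 5.
Augment In→c→d→e→Eg: bottleneck 2, flow now 7.
Augment In→c→d→f→Eg: bottleneck 1, flow now 8.
No augmenting path remains; maximum flow = 8.
In the residual graph, reachable from In: {In, a, b}.
Min-cut edges: In→c (3), a→d (2), b→d (3); capacity 3 + 2 + 3 = 8.
This cut is saturated, so no flow can exceed 8.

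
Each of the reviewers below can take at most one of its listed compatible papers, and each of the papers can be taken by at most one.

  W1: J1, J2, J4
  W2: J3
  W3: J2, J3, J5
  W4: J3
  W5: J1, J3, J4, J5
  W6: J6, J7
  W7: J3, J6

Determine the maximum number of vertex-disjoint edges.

Unit-capacity flow: source→left, listed edges, right→sink; max matching = max flow.
Augmenting path W1→J1 (+1); matched 1.
Augmenting path W2→J3 (+1); matched 2.
Augmenting path W3→J2 (+1); matched 3.
Augmenting path W5→J4 (+1); matched 4.
Augmenting path W6→J6 (+1); matched 5.
Augmenting path W7→J6→W6→J7 (+1); matched 6.
No augmenting path remains; maximum matching = 6.
König certificate: {W1, W3, W5, W6, W7, J3} is a vertex cover of size 6 (every listed pair touches it), so no matching can be larger.

6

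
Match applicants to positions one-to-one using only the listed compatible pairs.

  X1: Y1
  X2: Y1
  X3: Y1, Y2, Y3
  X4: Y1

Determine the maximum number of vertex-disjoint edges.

Unit-capacity flow: source→left, listed edges, right→sink; max matching = max flow.
Augmenting path X1→Y1 (+1); matched 1.
Augmenting path X3→Y2 (+1); matched 2.
No augmenting path remains; maximum matching = 2.
König certificate: {X3, Y1} is a vertex cover of size 2 (every listed pair touches it), so no matching can be larger.

2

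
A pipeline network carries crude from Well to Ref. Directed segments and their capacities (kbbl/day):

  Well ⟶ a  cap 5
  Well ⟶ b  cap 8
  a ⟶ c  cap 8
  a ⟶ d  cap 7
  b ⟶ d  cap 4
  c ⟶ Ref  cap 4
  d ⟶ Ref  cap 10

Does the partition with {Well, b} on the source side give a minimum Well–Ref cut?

Given cut capacity: 5 + 4 = 9.
Augment Well→a→c→Ref: bottleneck 4, flow now 4.
Augment Well→a→d→Ref: bottleneck 1, flow now 5.
Augment Well→b→d→Ref: bottleneck 4, flow now 9.
No augmenting path remains; maximum flow = 9.
Cut capacity 9 equals the max flow, so it is a minimum cut.

Yes — it is a minimum cut (capacity 9).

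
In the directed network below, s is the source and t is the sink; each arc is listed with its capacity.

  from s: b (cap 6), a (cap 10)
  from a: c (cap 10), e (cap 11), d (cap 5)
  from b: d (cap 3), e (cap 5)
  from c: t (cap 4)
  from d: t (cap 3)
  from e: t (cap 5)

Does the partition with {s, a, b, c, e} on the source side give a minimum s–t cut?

No — its capacity is 17, but the minimum cut has capacity 12.

Given cut capacity: 5 + 3 + 4 + 5 = 17.
Augment s→a→c→t: bottleneck 4, flow now 4.
Augment s→a→d→t: bottleneck 3, flow now 7.
Augment s→a→e→t: bottleneck 3, flow now 10.
Augment s→b→e→t: bottleneck 2, flow now 12.
No augmenting path remains; maximum flow = 12.
In the residual graph, reachable from s: {s, a, b, c, d, e}.
Min-cut edges: c→t (4), d→t (3), e→t (5); capacity 4 + 3 + 5 = 12.
Cut capacity 17 exceeds the max flow 12, so it is not minimum.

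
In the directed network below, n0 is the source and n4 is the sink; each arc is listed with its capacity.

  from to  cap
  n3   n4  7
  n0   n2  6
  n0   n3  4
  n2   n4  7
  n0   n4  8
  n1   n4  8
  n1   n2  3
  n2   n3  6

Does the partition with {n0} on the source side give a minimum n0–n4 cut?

Yes — it is a minimum cut (capacity 18).

Given cut capacity: 6 + 4 + 8 = 18.
Augment n0→n4: bottleneck 8, flow now 8.
Augment n0→n2→n4: bottleneck 6, flow now 14.
Augment n0→n3→n4: bottleneck 4, flow now 18.
No augmenting path remains; maximum flow = 18.
Cut capacity 18 equals the max flow, so it is a minimum cut.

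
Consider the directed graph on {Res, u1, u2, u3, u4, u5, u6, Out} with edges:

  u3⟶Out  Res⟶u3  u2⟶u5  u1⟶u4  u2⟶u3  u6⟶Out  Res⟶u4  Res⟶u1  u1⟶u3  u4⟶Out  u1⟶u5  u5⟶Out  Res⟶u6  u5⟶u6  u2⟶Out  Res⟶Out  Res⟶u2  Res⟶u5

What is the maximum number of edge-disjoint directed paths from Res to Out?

6

Assign every edge capacity 1; by Menger, the answer equals the max flow.
Path Res→Out (+1); total 1.
Path Res→u2→Out (+1); total 2.
Path Res→u3→Out (+1); total 3.
Path Res→u4→Out (+1); total 4.
Path Res→u5→Out (+1); total 5.
Path Res→u6→Out (+1); total 6.
No residual Res→Out path; max flow = 6.
Certifying cut of size 6: {Res→Out, Res→u2, u3→Out, u4→Out, u5→Out, u6→Out}.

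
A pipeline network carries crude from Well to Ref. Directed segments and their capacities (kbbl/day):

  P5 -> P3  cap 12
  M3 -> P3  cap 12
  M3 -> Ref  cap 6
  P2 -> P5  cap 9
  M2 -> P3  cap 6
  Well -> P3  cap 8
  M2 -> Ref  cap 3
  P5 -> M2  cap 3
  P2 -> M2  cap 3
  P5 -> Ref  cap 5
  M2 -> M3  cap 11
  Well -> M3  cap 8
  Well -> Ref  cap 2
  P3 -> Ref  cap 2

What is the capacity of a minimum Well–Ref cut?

Augment Well→Ref: bottleneck 2, flow now 2.
Augment Well→M3→Ref: bottleneck 6, flow now 8.
Augment Well→P3→Ref: bottleneck 2, flow now 10.
No augmenting path remains; maximum flow = 10.
By max-flow min-cut, the minimum cut capacity equals the max flow.
In the residual graph, reachable from Well: {Well, M3, P3}.
Min-cut edges: Well→Ref (2), M3→Ref (6), P3→Ref (2); capacity 2 + 6 + 2 = 10.

10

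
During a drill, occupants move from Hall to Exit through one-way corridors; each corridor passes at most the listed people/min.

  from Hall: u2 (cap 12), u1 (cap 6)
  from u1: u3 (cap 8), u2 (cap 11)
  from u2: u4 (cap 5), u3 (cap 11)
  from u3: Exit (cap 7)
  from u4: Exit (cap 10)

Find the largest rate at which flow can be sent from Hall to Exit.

12

Augment Hall→u1→u3→Exit: bottleneck 6, flow now 6.
Augment Hall→u2→u3→Exit: bottleneck 1, flow now 7.
Augment Hall→u2→u4→Exit: bottleneck 5, flow now 12.
No augmenting path remains; maximum flow = 12.
In the residual graph, reachable from Hall: {Hall, u1, u2, u3}.
Min-cut edges: u2→u4 (5), u3→Exit (7); capacity 5 + 7 = 12.
This cut is saturated, so no flow can exceed 12.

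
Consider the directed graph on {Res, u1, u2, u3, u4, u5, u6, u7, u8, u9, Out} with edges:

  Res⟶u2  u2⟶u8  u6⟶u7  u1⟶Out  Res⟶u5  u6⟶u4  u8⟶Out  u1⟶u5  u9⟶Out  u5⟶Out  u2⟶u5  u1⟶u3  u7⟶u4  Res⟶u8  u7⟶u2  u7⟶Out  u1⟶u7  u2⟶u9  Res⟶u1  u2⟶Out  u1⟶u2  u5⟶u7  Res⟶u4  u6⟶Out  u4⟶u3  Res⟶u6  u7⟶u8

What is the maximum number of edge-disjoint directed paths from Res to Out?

5

Assign every edge capacity 1; by Menger, the answer equals the max flow.
Path Res→u1→Out (+1); total 1.
Path Res→u2→Out (+1); total 2.
Path Res→u5→Out (+1); total 3.
Path Res→u6→Out (+1); total 4.
Path Res→u8→Out (+1); total 5.
No residual Res→Out path; max flow = 5.
Certifying cut of size 5: {Res→u1, Res→u2, Res→u5, Res→u6, Res→u8}.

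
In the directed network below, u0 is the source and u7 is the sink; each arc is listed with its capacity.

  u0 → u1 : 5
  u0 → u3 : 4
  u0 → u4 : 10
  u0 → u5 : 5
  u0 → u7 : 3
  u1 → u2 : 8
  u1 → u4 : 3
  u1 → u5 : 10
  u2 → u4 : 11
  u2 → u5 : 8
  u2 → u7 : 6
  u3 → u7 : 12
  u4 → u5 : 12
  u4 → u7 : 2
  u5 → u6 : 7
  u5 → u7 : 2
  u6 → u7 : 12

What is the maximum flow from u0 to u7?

Augment u0→u7: bottleneck 3, flow now 3.
Augment u0→u3→u7: bottleneck 4, flow now 7.
Augment u0→u4→u7: bottleneck 2, flow now 9.
Augment u0→u5→u7: bottleneck 2, flow now 11.
Augment u0→u1→u2→u7: bottleneck 5, flow now 16.
Augment u0→u5→u6→u7: bottleneck 3, flow now 19.
Augment u0→u4→u5→u6→u7: bottleneck 4, flow now 23.
No augmenting path remains; maximum flow = 23.
In the residual graph, reachable from u0: {u0, u4, u5}.
Min-cut edges: u0→u1 (5), u0→u3 (4), u0→u7 (3), u4→u7 (2), u5→u6 (7), u5→u7 (2); capacity 5 + 4 + 3 + 2 + 7 + 2 = 23.
This cut is saturated, so no flow can exceed 23.

23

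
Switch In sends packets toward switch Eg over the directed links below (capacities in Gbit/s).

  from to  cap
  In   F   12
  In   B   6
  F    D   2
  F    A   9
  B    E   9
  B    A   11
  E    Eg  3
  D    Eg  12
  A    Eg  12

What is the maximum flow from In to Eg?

17

Augment In→F→D→Eg: bottleneck 2, flow now 2.
Augment In→F→A→Eg: bottleneck 9, flow now 11.
Augment In→B→E→Eg: bottleneck 3, flow now 14.
Augment In→B→A→Eg: bottleneck 3, flow now 17.
No augmenting path remains; maximum flow = 17.
In the residual graph, reachable from In: {In, F}.
Min-cut edges: In→B (6), F→D (2), F→A (9); capacity 6 + 2 + 9 = 17.
This cut is saturated, so no flow can exceed 17.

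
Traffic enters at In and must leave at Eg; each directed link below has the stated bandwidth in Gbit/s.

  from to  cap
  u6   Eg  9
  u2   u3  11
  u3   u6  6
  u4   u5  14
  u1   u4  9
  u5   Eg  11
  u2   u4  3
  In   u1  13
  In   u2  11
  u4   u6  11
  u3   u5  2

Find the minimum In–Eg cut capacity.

20

Augment In→u1→u4→u5→Eg: bottleneck 9, flow now 9.
Augment In→u2→u3→u5→Eg: bottleneck 2, flow now 11.
Augment In→u2→u3→u6→Eg: bottleneck 6, flow now 17.
Augment In→u2→u4→u6→Eg: bottleneck 3, flow now 20.
No augmenting path remains; maximum flow = 20.
By max-flow min-cut, the minimum cut capacity equals the max flow.
In the residual graph, reachable from In: {In, u1}.
Min-cut edges: In→u2 (11), u1→u4 (9); capacity 11 + 9 = 20.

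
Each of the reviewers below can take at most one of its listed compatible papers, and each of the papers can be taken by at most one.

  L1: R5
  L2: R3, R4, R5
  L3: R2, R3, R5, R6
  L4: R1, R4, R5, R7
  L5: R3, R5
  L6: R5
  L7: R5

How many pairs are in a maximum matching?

Unit-capacity flow: source→left, listed edges, right→sink; max matching = max flow.
Augmenting path L1→R5 (+1); matched 1.
Augmenting path L2→R3 (+1); matched 2.
Augmenting path L3→R2 (+1); matched 3.
Augmenting path L4→R1 (+1); matched 4.
Augmenting path L5→R3→L2→R4 (+1); matched 5.
No augmenting path remains; maximum matching = 5.
König certificate: {L2, L3, L4, L5, R5} is a vertex cover of size 5 (every listed pair touches it), so no matching can be larger.

5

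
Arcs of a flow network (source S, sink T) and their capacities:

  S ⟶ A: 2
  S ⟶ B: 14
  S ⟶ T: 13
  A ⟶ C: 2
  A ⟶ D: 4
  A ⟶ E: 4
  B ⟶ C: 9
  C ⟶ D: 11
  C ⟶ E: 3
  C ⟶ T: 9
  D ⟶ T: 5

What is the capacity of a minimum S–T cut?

Augment S→T: bottleneck 13, flow now 13.
Augment S→A→C→T: bottleneck 2, flow now 15.
Augment S→B→C→T: bottleneck 7, flow now 22.
Augment S→B→C→D→T: bottleneck 2, flow now 24.
No augmenting path remains; maximum flow = 24.
By max-flow min-cut, the minimum cut capacity equals the max flow.
In the residual graph, reachable from S: {S, B}.
Min-cut edges: S→A (2), S→T (13), B→C (9); capacity 2 + 13 + 9 = 24.

24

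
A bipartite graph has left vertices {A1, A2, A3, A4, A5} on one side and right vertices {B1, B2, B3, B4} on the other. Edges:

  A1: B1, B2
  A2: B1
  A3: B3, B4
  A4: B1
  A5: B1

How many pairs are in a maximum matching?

3

Unit-capacity flow: source→left, listed edges, right→sink; max matching = max flow.
Augmenting path A1→B1 (+1); matched 1.
Augmenting path A3→B3 (+1); matched 2.
Augmenting path A2→B1→A1→B2 (+1); matched 3.
No augmenting path remains; maximum matching = 3.
König certificate: {A1, A3, B1} is a vertex cover of size 3 (every listed pair touches it), so no matching can be larger.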